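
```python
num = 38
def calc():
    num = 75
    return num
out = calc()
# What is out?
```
75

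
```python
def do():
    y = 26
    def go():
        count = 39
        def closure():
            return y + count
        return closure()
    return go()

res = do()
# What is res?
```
65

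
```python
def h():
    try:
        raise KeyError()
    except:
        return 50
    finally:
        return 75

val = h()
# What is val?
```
75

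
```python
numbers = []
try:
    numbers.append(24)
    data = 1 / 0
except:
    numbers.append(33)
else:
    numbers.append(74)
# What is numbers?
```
[24, 33]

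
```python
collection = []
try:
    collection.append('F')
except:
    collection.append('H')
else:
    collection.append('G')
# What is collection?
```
['F', 'G']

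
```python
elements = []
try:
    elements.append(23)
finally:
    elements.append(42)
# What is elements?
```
[23, 42]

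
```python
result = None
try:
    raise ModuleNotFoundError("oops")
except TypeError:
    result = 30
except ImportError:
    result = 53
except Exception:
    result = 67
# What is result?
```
53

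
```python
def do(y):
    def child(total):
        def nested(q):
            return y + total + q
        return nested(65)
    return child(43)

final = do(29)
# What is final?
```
137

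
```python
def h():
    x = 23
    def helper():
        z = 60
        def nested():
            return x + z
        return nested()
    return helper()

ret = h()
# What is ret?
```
83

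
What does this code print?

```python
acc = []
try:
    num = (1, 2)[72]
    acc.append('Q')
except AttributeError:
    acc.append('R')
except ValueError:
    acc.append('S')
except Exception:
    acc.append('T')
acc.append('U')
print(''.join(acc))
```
TU

IndexError not specifically caught, falls to Exception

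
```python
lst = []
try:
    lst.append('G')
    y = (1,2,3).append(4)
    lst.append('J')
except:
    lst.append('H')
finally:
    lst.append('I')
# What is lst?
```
['G', 'H', 'I']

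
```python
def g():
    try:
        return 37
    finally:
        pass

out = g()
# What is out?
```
37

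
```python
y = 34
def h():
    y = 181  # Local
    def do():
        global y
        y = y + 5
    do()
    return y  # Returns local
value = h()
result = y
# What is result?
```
39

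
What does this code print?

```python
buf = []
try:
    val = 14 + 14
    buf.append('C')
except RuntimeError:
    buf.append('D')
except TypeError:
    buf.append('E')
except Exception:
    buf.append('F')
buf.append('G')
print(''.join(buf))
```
CG

No exception, try block completes normally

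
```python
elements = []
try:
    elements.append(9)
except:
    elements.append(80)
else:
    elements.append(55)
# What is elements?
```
[9, 55]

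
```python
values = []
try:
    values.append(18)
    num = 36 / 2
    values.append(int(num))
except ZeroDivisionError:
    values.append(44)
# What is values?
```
[18, 18]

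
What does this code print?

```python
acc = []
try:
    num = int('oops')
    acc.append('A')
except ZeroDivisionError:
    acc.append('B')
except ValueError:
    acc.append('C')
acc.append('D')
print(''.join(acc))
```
CD

ValueError is caught by its specific handler, not ZeroDivisionError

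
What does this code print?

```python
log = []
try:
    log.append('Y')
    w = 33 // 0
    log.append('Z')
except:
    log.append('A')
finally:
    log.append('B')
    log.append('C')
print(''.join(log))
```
YABC

Code before exception runs, then except, then all of finally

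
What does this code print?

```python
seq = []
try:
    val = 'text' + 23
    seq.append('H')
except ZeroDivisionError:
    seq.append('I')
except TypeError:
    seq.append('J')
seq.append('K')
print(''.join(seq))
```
JK

TypeError is caught by its specific handler, not ZeroDivisionError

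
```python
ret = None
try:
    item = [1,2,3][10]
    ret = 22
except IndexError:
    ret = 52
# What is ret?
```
52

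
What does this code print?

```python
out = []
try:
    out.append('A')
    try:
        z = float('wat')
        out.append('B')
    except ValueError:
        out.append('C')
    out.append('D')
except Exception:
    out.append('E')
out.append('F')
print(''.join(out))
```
ACDF

Inner exception caught by inner handler, outer continues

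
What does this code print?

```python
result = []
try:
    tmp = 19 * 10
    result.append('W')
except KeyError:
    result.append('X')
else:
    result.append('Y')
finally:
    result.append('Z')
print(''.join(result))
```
WYZ

else runs before finally when no exception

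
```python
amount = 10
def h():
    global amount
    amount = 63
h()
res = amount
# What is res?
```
63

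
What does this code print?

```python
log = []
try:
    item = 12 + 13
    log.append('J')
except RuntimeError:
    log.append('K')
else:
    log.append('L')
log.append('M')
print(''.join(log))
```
JLM

else block runs when no exception occurs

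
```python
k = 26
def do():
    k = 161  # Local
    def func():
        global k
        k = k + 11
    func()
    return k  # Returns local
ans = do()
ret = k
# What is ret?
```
37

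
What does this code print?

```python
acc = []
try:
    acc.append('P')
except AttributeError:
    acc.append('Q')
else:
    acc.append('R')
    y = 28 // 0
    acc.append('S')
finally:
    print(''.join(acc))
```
PR

Try succeeds, else appends 'R', ZeroDivisionError in else is uncaught, finally prints before exception propagates ('S' never appended)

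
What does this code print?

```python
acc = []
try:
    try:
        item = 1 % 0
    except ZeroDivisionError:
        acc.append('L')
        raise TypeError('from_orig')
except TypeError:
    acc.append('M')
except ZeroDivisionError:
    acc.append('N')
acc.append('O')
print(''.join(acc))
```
LMO

TypeError raised and caught, original ZeroDivisionError not re-raised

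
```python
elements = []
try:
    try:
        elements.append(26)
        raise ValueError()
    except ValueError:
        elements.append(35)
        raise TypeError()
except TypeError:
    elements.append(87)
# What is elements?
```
[26, 35, 87]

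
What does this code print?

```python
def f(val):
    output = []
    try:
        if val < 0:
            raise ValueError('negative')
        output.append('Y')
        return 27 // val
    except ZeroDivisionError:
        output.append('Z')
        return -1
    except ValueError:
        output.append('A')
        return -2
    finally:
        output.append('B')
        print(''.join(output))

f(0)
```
YZB

val=0 causes ZeroDivisionError, caught, finally prints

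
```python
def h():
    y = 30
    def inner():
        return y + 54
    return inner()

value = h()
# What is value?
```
84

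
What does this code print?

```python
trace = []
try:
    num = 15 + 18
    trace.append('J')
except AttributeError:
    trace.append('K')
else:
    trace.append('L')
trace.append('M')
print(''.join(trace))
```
JLM

else block runs when no exception occurs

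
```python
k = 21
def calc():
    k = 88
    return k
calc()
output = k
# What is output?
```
21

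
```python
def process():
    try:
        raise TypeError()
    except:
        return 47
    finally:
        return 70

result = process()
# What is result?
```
70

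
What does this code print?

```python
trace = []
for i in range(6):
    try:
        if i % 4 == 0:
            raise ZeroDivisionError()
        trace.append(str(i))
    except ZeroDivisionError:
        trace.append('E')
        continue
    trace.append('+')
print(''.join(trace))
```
E1+2+3+E5+

continue in except skips rest of loop body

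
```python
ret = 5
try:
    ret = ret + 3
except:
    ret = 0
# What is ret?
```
8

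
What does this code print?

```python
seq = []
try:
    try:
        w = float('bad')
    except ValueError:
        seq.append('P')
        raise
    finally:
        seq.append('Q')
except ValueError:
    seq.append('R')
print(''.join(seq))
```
PQR

finally runs before re-raised exception propagates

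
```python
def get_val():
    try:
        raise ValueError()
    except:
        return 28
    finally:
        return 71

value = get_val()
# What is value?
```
71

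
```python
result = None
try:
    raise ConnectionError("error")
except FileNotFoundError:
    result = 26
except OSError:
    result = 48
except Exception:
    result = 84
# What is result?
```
48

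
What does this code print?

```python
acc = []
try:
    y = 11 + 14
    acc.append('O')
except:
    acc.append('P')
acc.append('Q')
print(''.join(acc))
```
OQ

No exception, try block completes normally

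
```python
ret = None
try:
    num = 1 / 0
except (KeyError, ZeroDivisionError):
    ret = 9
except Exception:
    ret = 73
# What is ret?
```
9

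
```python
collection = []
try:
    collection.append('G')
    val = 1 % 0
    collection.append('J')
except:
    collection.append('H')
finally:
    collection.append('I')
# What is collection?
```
['G', 'H', 'I']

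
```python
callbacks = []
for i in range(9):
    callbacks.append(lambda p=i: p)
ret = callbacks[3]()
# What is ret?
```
3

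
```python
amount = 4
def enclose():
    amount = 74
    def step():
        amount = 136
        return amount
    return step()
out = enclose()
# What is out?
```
136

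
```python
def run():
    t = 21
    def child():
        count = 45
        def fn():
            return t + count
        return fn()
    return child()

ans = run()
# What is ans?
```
66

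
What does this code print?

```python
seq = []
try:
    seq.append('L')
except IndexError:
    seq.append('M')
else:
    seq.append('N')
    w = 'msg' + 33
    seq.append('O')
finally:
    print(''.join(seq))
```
LN

Try succeeds, else appends 'N', TypeError in else is uncaught, finally prints before exception propagates ('O' never appended)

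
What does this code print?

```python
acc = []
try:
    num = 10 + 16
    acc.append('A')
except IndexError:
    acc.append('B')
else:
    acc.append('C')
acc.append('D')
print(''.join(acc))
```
ACD

else block runs when no exception occurs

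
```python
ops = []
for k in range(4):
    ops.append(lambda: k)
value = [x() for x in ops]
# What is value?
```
[3, 3, 3, 3]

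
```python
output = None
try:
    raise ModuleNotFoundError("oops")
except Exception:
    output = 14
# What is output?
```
14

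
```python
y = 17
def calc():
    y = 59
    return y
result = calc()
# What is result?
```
59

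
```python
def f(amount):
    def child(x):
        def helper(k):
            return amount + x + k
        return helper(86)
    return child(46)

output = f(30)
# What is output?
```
162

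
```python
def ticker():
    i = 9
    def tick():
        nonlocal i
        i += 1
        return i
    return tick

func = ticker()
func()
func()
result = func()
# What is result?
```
12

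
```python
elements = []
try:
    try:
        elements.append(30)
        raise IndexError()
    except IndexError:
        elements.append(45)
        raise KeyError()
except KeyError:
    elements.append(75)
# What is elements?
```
[30, 45, 75]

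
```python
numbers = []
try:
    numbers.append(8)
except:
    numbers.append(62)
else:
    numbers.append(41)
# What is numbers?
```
[8, 41]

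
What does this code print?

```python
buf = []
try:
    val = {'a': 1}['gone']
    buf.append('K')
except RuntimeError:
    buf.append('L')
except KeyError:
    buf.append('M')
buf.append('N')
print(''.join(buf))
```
MN

KeyError is caught by its specific handler, not RuntimeError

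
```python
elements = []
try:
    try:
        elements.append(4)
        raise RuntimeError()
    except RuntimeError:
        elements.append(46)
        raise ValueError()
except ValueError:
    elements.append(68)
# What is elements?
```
[4, 46, 68]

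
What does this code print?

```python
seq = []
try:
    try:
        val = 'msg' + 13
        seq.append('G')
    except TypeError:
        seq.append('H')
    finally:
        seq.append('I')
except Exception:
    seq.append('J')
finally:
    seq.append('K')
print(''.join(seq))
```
HIK

Both finally blocks run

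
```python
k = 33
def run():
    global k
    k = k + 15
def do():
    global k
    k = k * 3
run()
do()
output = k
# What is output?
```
144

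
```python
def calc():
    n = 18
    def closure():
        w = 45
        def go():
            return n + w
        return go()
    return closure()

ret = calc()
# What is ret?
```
63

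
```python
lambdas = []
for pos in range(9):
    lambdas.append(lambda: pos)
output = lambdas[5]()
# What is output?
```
8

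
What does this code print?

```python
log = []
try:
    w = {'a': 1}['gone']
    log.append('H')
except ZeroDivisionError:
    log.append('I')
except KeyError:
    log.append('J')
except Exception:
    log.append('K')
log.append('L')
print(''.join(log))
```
JL

KeyError matches before generic Exception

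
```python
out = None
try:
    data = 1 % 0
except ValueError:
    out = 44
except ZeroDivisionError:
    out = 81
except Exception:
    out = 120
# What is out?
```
81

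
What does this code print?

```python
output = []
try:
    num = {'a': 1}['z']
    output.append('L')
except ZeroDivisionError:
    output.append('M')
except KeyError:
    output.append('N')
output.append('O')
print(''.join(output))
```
NO

KeyError is caught by its specific handler, not ZeroDivisionError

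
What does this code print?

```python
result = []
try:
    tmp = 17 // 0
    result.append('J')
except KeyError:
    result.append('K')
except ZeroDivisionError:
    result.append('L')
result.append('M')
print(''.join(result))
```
LM

ZeroDivisionError is caught by its specific handler, not KeyError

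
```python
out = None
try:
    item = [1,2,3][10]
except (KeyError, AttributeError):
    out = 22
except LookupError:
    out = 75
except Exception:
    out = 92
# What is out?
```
75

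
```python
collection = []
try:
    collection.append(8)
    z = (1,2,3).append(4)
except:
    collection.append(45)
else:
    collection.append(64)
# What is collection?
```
[8, 45]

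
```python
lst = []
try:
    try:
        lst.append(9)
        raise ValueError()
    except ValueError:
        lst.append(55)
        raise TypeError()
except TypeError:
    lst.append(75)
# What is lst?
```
[9, 55, 75]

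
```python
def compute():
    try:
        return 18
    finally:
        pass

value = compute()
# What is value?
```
18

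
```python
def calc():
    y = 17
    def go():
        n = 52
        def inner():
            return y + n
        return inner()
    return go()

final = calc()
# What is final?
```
69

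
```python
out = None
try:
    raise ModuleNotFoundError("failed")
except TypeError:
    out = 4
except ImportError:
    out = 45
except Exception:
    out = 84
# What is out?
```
45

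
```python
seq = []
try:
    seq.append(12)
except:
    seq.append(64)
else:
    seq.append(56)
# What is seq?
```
[12, 56]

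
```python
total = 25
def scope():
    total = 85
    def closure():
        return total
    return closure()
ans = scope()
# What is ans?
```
85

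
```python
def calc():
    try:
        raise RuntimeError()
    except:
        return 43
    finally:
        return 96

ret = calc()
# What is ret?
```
96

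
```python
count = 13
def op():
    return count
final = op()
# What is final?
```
13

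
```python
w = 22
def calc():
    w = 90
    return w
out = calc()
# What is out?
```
90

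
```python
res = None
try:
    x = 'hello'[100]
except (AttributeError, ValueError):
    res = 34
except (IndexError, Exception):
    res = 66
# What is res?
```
66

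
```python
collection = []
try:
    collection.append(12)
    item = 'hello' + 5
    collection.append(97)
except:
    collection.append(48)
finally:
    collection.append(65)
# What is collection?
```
[12, 48, 65]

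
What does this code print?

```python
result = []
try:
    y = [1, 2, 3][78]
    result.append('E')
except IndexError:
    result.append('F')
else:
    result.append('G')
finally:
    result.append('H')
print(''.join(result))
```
FH

Exception: except runs, else skipped, finally runs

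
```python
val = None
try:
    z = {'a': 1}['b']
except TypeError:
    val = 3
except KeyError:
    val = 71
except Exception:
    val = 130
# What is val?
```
71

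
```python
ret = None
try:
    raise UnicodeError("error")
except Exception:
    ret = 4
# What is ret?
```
4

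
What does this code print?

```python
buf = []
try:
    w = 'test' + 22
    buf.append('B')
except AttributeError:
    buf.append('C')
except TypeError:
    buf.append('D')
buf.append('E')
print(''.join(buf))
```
DE

TypeError is caught by its specific handler, not AttributeError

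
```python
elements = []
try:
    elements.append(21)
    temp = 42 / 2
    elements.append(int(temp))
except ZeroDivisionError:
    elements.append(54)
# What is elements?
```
[21, 21]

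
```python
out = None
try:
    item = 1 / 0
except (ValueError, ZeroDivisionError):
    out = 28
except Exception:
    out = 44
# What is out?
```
28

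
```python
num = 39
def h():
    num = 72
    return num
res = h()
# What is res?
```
72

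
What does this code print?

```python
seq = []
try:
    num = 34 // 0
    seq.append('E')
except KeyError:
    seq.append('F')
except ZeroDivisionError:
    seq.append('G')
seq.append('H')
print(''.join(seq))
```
GH

ZeroDivisionError is caught by its specific handler, not KeyError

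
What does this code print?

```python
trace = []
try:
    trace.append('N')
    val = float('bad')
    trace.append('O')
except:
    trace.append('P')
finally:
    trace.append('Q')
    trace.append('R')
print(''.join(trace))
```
NPQR

Code before exception runs, then except, then all of finally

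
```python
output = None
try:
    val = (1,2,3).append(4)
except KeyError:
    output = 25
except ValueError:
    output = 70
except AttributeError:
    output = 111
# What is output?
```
111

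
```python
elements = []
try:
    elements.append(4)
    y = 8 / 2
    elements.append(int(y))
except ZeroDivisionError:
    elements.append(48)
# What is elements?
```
[4, 4]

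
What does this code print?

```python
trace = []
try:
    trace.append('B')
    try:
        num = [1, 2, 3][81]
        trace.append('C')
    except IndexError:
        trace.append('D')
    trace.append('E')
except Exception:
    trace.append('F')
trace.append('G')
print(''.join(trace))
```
BDEG

Inner exception caught by inner handler, outer continues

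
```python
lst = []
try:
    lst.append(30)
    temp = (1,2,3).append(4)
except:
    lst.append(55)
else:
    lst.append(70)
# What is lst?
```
[30, 55]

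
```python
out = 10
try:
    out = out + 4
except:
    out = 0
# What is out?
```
14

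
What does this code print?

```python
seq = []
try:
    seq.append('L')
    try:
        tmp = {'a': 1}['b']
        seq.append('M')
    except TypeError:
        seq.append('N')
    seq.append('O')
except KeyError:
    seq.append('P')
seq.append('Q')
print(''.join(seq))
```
LPQ

Inner handler doesn't match, propagates to outer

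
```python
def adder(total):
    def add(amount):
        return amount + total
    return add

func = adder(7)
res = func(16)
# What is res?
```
23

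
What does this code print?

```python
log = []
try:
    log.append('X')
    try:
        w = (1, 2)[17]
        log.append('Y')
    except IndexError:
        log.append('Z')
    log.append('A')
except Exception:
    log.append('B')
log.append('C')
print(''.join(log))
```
XZAC

Inner exception caught by inner handler, outer continues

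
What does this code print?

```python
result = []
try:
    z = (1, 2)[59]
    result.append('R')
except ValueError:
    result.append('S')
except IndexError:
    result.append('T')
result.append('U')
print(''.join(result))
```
TU

IndexError is caught by its specific handler, not ValueError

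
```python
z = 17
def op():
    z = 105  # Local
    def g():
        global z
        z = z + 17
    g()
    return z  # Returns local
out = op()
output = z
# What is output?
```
34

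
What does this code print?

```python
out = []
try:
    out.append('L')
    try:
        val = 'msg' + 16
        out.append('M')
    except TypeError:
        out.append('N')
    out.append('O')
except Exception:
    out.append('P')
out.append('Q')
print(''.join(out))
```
LNOQ

Inner exception caught by inner handler, outer continues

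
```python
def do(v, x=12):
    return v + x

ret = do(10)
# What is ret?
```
22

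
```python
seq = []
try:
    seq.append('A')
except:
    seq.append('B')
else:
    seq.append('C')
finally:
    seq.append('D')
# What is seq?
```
['A', 'C', 'D']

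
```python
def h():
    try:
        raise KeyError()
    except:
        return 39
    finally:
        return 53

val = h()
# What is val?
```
53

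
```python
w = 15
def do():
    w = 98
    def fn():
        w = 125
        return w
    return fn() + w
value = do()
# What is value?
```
223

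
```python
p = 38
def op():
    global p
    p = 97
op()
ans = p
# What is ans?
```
97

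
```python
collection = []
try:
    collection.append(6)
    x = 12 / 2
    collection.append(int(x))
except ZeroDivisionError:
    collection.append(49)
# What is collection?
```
[6, 6]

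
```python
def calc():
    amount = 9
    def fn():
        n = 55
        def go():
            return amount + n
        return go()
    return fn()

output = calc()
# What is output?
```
64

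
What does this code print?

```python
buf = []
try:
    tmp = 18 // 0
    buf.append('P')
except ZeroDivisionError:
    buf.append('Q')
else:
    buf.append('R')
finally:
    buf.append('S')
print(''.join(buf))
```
QS

Exception: except runs, else skipped, finally runs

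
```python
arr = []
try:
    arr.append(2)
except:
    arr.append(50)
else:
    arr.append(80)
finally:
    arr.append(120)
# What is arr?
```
[2, 80, 120]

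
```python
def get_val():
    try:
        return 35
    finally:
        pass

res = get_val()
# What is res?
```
35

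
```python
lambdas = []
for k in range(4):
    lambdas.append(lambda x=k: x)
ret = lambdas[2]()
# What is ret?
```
2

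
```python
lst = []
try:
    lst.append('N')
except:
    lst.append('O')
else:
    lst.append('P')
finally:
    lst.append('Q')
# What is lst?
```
['N', 'P', 'Q']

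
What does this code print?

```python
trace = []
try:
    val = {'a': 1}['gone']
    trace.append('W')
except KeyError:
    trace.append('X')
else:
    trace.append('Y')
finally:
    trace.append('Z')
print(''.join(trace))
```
XZ

Exception: except runs, else skipped, finally runs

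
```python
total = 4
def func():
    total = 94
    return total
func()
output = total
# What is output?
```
4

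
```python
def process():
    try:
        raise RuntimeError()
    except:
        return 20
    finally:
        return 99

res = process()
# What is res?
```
99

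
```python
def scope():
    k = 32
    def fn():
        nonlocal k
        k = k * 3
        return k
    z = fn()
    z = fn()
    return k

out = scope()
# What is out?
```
288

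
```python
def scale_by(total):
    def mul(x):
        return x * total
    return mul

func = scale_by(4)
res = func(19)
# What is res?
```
76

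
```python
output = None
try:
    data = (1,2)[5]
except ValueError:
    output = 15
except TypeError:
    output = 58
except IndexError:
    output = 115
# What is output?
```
115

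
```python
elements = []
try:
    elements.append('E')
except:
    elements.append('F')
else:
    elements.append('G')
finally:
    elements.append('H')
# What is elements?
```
['E', 'G', 'H']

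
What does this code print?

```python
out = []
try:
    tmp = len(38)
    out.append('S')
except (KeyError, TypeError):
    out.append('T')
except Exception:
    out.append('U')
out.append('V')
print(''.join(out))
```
TV

TypeError matches tuple containing it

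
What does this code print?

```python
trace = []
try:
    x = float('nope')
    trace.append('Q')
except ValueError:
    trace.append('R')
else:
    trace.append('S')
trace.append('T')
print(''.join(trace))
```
RT

else block skipped when exception is caught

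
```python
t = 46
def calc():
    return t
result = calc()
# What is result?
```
46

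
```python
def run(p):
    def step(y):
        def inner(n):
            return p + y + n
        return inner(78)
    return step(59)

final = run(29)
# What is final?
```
166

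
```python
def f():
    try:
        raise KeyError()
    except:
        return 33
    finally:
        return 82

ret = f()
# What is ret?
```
82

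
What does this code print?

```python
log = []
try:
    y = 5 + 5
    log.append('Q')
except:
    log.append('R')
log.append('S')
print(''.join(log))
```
QS

No exception, try block completes normally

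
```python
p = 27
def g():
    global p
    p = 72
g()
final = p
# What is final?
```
72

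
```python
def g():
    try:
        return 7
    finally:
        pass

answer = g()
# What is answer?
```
7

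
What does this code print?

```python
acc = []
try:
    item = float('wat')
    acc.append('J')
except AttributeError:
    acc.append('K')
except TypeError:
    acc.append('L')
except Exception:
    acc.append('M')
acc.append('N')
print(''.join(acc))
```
MN

ValueError not specifically caught, falls to Exception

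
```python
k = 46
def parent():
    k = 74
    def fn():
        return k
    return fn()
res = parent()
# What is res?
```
74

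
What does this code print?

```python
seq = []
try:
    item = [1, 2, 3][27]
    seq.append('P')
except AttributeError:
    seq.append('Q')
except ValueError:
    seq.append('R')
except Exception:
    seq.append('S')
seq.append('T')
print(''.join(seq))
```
ST

IndexError not specifically caught, falls to Exception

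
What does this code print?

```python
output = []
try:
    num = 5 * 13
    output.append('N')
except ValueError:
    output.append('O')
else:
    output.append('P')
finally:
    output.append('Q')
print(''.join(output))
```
NPQ

else runs before finally when no exception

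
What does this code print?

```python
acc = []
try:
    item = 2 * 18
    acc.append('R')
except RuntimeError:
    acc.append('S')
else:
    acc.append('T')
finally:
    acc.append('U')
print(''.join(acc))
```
RTU

else runs before finally when no exception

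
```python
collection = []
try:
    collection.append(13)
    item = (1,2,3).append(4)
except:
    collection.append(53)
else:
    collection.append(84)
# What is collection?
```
[13, 53]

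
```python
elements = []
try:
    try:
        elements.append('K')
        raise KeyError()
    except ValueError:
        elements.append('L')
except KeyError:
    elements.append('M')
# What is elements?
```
['K', 'M']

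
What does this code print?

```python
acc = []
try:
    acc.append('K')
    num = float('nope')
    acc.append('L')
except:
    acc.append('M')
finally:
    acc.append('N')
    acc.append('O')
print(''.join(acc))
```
KMNO

Code before exception runs, then except, then all of finally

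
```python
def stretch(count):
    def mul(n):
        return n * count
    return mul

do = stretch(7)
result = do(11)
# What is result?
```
77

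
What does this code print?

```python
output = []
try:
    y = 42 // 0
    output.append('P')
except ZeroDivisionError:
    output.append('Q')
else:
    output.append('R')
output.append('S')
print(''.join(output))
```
QS

else block skipped when exception is caught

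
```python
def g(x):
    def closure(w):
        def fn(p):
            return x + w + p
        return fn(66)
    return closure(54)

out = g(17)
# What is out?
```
137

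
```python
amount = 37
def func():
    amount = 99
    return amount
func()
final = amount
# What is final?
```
37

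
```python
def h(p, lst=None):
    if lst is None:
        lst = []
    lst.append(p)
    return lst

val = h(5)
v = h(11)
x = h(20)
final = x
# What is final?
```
[20]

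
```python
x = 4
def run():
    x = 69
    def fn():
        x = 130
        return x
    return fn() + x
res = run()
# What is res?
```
199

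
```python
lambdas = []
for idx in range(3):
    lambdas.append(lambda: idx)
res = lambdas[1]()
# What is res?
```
2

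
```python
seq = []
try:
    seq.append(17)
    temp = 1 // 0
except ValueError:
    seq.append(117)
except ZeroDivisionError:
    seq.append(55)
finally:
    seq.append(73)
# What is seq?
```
[17, 55, 73]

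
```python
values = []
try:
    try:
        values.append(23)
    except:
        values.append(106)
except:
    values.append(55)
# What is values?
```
[23]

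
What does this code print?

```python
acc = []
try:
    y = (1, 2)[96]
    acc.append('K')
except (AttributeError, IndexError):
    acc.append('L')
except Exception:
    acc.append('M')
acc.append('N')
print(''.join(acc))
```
LN

IndexError matches tuple containing it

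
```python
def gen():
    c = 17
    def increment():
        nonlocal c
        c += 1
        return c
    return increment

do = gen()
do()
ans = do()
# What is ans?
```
19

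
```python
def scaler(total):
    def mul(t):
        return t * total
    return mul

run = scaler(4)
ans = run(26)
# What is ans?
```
104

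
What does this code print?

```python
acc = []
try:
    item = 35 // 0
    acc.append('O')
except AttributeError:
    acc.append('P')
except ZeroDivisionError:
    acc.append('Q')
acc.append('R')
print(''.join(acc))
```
QR

ZeroDivisionError is caught by its specific handler, not AttributeError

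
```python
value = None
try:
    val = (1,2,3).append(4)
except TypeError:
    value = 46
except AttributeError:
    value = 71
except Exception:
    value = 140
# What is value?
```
71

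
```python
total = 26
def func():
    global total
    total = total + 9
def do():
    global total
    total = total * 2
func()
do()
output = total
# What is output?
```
70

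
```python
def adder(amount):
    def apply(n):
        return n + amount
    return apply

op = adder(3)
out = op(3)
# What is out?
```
6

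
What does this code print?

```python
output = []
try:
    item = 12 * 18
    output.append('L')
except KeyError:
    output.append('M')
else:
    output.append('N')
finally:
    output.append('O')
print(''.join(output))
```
LNO

else runs before finally when no exception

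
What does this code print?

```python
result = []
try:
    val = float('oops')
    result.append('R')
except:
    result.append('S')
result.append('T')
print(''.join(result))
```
ST

Exception raised in try, caught by bare except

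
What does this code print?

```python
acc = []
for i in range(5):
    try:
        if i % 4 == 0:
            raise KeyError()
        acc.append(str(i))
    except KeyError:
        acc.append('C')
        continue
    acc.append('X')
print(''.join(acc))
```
C1X2X3XC

continue in except skips rest of loop body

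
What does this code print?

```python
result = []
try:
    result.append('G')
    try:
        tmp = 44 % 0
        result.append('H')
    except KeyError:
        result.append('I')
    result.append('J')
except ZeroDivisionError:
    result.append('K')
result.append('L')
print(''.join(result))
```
GKL

Inner handler doesn't match, propagates to outer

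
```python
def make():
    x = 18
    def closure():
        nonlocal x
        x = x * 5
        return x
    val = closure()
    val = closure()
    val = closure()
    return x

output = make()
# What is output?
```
2250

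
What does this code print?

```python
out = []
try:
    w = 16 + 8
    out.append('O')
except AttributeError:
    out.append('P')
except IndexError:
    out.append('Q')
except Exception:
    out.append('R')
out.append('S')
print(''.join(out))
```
OS

No exception, try block completes normally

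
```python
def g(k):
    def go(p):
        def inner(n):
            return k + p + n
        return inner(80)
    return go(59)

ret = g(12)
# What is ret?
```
151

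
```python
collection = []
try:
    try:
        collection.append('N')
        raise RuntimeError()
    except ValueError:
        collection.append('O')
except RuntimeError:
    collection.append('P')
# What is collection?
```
['N', 'P']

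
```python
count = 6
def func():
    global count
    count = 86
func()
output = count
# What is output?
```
86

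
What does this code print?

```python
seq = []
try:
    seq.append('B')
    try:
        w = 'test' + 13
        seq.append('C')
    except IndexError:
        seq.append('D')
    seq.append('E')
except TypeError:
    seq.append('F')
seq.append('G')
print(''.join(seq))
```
BFG

Inner handler doesn't match, propagates to outer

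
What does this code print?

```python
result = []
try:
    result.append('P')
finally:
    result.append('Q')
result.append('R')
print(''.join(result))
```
PQR

try/finally without except, no exception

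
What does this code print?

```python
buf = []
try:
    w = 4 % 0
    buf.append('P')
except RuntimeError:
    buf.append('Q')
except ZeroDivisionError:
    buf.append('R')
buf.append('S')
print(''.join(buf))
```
RS

ZeroDivisionError is caught by its specific handler, not RuntimeError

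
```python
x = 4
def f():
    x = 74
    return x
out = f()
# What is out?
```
74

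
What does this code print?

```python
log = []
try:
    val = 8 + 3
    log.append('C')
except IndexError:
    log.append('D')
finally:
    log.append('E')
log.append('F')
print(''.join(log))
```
CEF

finally runs after normal execution too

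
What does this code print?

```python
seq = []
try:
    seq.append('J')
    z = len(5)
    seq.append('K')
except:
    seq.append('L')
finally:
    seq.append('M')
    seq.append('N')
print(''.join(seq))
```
JLMN

Code before exception runs, then except, then all of finally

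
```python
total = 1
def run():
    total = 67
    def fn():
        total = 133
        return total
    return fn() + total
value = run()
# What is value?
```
200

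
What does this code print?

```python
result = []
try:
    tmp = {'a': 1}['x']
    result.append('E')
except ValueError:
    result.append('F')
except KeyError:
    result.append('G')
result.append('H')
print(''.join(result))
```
GH

KeyError is caught by its specific handler, not ValueError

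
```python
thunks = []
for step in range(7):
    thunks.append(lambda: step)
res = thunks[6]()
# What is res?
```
6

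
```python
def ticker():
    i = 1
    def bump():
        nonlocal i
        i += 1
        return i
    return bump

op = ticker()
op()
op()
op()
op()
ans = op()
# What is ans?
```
6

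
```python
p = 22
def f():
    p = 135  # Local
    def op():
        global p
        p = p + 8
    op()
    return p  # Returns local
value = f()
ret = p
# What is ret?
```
30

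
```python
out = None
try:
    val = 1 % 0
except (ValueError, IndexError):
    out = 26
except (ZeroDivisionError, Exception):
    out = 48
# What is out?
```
48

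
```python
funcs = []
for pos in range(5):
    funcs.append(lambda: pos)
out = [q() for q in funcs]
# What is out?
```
[4, 4, 4, 4, 4]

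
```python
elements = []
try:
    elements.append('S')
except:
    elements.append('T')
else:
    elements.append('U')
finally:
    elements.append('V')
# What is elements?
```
['S', 'U', 'V']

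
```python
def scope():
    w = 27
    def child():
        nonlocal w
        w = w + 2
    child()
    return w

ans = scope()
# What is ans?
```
29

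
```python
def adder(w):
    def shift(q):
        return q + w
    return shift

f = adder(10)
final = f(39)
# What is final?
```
49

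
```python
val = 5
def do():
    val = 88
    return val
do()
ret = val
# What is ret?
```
5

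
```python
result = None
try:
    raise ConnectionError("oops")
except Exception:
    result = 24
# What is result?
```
24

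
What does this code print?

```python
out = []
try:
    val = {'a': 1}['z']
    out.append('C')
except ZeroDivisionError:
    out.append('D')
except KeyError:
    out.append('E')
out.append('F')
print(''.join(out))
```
EF

KeyError is caught by its specific handler, not ZeroDivisionError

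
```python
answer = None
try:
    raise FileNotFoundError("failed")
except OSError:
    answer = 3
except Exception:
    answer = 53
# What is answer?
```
3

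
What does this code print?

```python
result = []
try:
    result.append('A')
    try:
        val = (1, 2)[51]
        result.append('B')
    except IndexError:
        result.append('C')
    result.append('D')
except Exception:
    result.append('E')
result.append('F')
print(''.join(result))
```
ACDF

Inner exception caught by inner handler, outer continues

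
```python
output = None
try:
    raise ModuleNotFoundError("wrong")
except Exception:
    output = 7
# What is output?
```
7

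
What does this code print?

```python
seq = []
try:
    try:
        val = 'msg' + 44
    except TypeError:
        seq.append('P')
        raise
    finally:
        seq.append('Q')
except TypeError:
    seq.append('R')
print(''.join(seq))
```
PQR

finally runs before re-raised exception propagates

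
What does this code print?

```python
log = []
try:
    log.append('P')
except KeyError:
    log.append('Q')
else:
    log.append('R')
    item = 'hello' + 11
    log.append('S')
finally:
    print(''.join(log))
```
PR

Try succeeds, else appends 'R', TypeError in else is uncaught, finally prints before exception propagates ('S' never appended)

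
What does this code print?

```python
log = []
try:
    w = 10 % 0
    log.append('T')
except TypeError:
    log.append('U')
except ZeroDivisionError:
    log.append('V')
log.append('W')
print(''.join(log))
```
VW

ZeroDivisionError is caught by its specific handler, not TypeError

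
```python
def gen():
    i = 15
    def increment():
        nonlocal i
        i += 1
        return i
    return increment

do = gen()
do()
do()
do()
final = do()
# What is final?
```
19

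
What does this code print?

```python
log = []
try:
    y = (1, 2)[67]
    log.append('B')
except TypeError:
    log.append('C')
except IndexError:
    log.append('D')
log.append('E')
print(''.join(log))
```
DE

IndexError is caught by its specific handler, not TypeError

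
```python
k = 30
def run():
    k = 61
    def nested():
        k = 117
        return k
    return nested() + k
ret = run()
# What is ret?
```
178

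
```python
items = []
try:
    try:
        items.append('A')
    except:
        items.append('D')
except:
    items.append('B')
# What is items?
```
['A']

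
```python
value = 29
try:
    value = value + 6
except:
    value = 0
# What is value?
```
35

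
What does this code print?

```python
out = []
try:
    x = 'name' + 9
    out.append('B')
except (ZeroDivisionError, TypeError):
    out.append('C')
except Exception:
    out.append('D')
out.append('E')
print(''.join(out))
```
CE

TypeError matches tuple containing it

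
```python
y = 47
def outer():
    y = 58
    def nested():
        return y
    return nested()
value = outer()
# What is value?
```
58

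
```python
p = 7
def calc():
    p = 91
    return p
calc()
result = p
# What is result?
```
7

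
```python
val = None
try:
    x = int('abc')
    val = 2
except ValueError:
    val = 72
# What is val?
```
72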